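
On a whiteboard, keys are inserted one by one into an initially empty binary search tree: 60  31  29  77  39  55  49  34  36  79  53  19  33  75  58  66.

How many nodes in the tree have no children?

7

Insert 60: tree is empty, so 60 becomes the root.
Insert 31: 31 < 60 → go left. Place as left child of 60.
Insert 29: 29 < 60 → go left; 29 < 31 → go left. Place as left child of 31.
Insert 77: 77 > 60 → go right. Place as right child of 60.
Insert 39: 39 < 60 → go left; 39 > 31 → go right. Place as right child of 31.
Insert 55: 55 < 60 → go left; 55 > 31 → go right; 55 > 39 → go right. Place as right child of 39.
Insert 49: 49 < 60 → go left; 49 > 31 → go right; 49 > 39 → go right; 49 < 55 → go left. Place as left child of 55.
Insert 34: 34 < 60 → go left; 34 > 31 → go right; 34 < 39 → go left. Place as left child of 39.
Insert 36: 36 < 60 → go left; 36 > 31 → go right; 36 < 39 → go left; 36 > 34 → go right. Place as right child of 34.
Insert 79: 79 > 60 → go right; 79 > 77 → go right. Place as right child of 77.
Insert 53: 53 < 60 → go left; 53 > 31 → go right; 53 > 39 → go right; 53 < 55 → go left; 53 > 49 → go right. Place as right child of 49.
Insert 19: 19 < 60 → go left; 19 < 31 → go left; 19 < 29 → go left. Place as left child of 29.
Insert 33: 33 < 60 → go left; 33 > 31 → go right; 33 < 39 → go left; 33 < 34 → go left. Place as left child of 34.
Insert 75: 75 > 60 → go right; 75 < 77 → go left. Place as left child of 77.
Insert 58: 58 < 60 → go left; 58 > 31 → go right; 58 > 39 → go right; 58 > 55 → go right. Place as right child of 55.
Insert 66: 66 > 60 → go right; 66 < 77 → go left; 66 < 75 → go left. Place as left child of 75.

Leaves: 19, 33, 36, 53, 58, 66, 79 — 7 in total.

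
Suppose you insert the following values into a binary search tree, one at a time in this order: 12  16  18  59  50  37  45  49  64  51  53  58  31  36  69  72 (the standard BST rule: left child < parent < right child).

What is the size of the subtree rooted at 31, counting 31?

2

Insert 12: tree is empty, so 12 becomes the root.
Insert 16: 16 > 12 → go right. Place as right child of 12.
Insert 18: 18 > 12 → go right; 18 > 16 → go right. Place as right child of 16.
Insert 59: 59 > 12 → go right; 59 > 16 → go right; 59 > 18 → go right. Place as right child of 18.
Insert 50: 50 > 12 → go right; 50 > 16 → go right; 50 > 18 → go right; 50 < 59 → go left. Place as left child of 59.
Insert 37: 37 > 12 → go right; 37 > 16 → go right; 37 > 18 → go right; 37 < 59 → go left; 37 < 50 → go left. Place as left child of 50.
Insert 45: 45 > 12 → go right; 45 > 16 → go right; 45 > 18 → go right; 45 < 59 → go left; 45 < 50 → go left; 45 > 37 → go right. Place as right child of 37.
Insert 49: 49 > 12 → go right; 49 > 16 → go right; 49 > 18 → go right; 49 < 59 → go left; 49 < 50 → go left; 49 > 37 → go right; 49 > 45 → go right. Place as right child of 45.
Insert 64: 64 > 12 → go right; 64 > 16 → go right; 64 > 18 → go right; 64 > 59 → go right. Place as right child of 59.
Insert 51: 51 > 12 → go right; 51 > 16 → go right; 51 > 18 → go right; 51 < 59 → go left; 51 > 50 → go right. Place as right child of 50.
Insert 53: 53 > 12 → go right; 53 > 16 → go right; 53 > 18 → go right; 53 < 59 → go left; 53 > 50 → go right; 53 > 51 → go right. Place as right child of 51.
Insert 58: 58 > 12 → go right; 58 > 16 → go right; 58 > 18 → go right; 58 < 59 → go left; 58 > 50 → go right; 58 > 51 → go right; 58 > 53 → go right. Place as right child of 53.
Insert 31: 31 > 12 → go right; 31 > 16 → go right; 31 > 18 → go right; 31 < 59 → go left; 31 < 50 → go left; 31 < 37 → go left. Place as left child of 37.
Insert 36: 36 > 12 → go right; 36 > 16 → go right; 36 > 18 → go right; 36 < 59 → go left; 36 < 50 → go left; 36 < 37 → go left; 36 > 31 → go right. Place as right child of 31.
Insert 69: 69 > 12 → go right; 69 > 16 → go right; 69 > 18 → go right; 69 > 59 → go right; 69 > 64 → go right. Place as right child of 64.
Insert 72: 72 > 12 → go right; 72 > 16 → go right; 72 > 18 → go right; 72 > 59 → go right; 72 > 64 → go right; 72 > 69 → go right. Place as right child of 69.

Subtree rooted at 31 contains: 31, 36 — 2 nodes.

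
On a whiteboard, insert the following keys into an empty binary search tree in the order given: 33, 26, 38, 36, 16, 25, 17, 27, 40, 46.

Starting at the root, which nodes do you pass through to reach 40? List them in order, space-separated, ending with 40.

33 38 40

Resulting structure (node: left, right):
  33: L=26, R=38
  26: L=16, R=27
  38: L=36, R=40
  36: L=–, R=–
  16: L=–, R=25
  25: L=17, R=–
  17: L=–, R=–
  27: L=–, R=–
  40: L=–, R=46
  46: L=–, R=–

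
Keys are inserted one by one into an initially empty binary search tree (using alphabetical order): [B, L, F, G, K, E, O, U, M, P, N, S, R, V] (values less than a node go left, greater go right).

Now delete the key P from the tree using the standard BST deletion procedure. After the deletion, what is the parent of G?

Resulting structure (node: left, right):
  B: L=–, R=L
  L: L=F, R=O
  F: L=E, R=G
  G: L=–, R=K
  K: L=–, R=–
  E: L=–, R=–
  O: L=M, R=U
  U: L=P, R=V
  M: L=–, R=N
  P: L=–, R=S
  N: L=–, R=–
  S: L=R, R=–
  R: L=–, R=–
  V: L=–, R=–

Delete P (at most one child — splice it out).
After deletion, G's parent is F.

F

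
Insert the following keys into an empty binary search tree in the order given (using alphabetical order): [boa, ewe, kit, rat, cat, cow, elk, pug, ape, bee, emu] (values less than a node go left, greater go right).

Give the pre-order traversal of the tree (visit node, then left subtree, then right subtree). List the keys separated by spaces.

boa ape bee ewe cat cow elk emu kit rat pug

boa: root
ewe: right child of boa (depth 1)
kit: right child of ewe (depth 2)
rat: right child of kit (depth 3)
cat: left child of ewe (depth 2)
cow: right child of cat (depth 3)
elk: right child of cow (depth 4)
pug: left child of rat (depth 4)
ape: left child of boa (depth 1)
bee: right child of ape (depth 2)
emu: right child of elk (depth 5)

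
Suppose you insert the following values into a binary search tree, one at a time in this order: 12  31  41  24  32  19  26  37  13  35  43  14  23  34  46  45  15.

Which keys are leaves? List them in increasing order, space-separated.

15 23 26 34 45

Insert 12: tree is empty, so 12 becomes the root.
Insert 31: 31 > 12 → go right. Place as right child of 12.
Insert 41: 41 > 12 → go right; 41 > 31 → go right. Place as right child of 31.
Insert 24: 24 > 12 → go right; 24 < 31 → go left. Place as left child of 31.
Insert 32: 32 > 12 → go right; 32 > 31 → go right; 32 < 41 → go left. Place as left child of 41.
Insert 19: 19 > 12 → go right; 19 < 31 → go left; 19 < 24 → go left. Place as left child of 24.
Insert 26: 26 > 12 → go right; 26 < 31 → go left; 26 > 24 → go right. Place as right child of 24.
Insert 37: 37 > 12 → go right; 37 > 31 → go right; 37 < 41 → go left; 37 > 32 → go right. Place as right child of 32.
Insert 13: 13 > 12 → go right; 13 < 31 → go left; 13 < 24 → go left; 13 < 19 → go left. Place as left child of 19.
Insert 35: 35 > 12 → go right; 35 > 31 → go right; 35 < 41 → go left; 35 > 32 → go right; 35 < 37 → go left. Place as left child of 37.
Insert 43: 43 > 12 → go right; 43 > 31 → go right; 43 > 41 → go right. Place as right child of 41.
Insert 14: 14 > 12 → go right; 14 < 31 → go left; 14 < 24 → go left; 14 < 19 → go left; 14 > 13 → go right. Place as right child of 13.
Insert 23: 23 > 12 → go right; 23 < 31 → go left; 23 < 24 → go left; 23 > 19 → go right. Place as right child of 19.
Insert 34: 34 > 12 → go right; 34 > 31 → go right; 34 < 41 → go left; 34 > 32 → go right; 34 < 37 → go left; 34 < 35 → go left. Place as left child of 35.
Insert 46: 46 > 12 → go right; 46 > 31 → go right; 46 > 41 → go right; 46 > 43 → go right. Place as right child of 43.
Insert 45: 45 > 12 → go right; 45 > 31 → go right; 45 > 41 → go right; 45 > 43 → go right; 45 < 46 → go left. Place as left child of 46.
Insert 15: 15 > 12 → go right; 15 < 31 → go left; 15 < 24 → go left; 15 < 19 → go left; 15 > 13 → go right; 15 > 14 → go right. Place as right child of 14.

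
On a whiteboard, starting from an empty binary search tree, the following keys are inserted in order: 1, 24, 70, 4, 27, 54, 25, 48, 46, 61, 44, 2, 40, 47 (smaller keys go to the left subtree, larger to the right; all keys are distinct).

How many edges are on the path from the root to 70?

2

Insert 1: tree is empty, so 1 becomes the root.
Insert 24: 24 > 1 → go right. Place as right child of 1.
Insert 70: 70 > 1 → go right; 70 > 24 → go right. Place as right child of 24.
Insert 4: 4 > 1 → go right; 4 < 24 → go left. Place as left child of 24.
Insert 27: 27 > 1 → go right; 27 > 24 → go right; 27 < 70 → go left. Place as left child of 70.
Insert 54: 54 > 1 → go right; 54 > 24 → go right; 54 < 70 → go left; 54 > 27 → go right. Place as right child of 27.
Insert 25: 25 > 1 → go right; 25 > 24 → go right; 25 < 70 → go left; 25 < 27 → go left. Place as left child of 27.
Insert 48: 48 > 1 → go right; 48 > 24 → go right; 48 < 70 → go left; 48 > 27 → go right; 48 < 54 → go left. Place as left child of 54.
Insert 46: 46 > 1 → go right; 46 > 24 → go right; 46 < 70 → go left; 46 > 27 → go right; 46 < 54 → go left; 46 < 48 → go left. Place as left child of 48.
Insert 61: 61 > 1 → go right; 61 > 24 → go right; 61 < 70 → go left; 61 > 27 → go right; 61 > 54 → go right. Place as right child of 54.
Insert 44: 44 > 1 → go right; 44 > 24 → go right; 44 < 70 → go left; 44 > 27 → go right; 44 < 54 → go left; 44 < 48 → go left; 44 < 46 → go left. Place as left child of 46.
Insert 2: 2 > 1 → go right; 2 < 24 → go left; 2 < 4 → go left. Place as left child of 4.
Insert 40: 40 > 1 → go right; 40 > 24 → go right; 40 < 70 → go left; 40 > 27 → go right; 40 < 54 → go left; 40 < 48 → go left; 40 < 46 → go left; 40 < 44 → go left. Place as left child of 44.
Insert 47: 47 > 1 → go right; 47 > 24 → go right; 47 < 70 → go left; 47 > 27 → go right; 47 < 54 → go left; 47 < 48 → go left; 47 > 46 → go right. Place as right child of 46.

Path to 70: 1 → 24 → 70, which is 2 edges.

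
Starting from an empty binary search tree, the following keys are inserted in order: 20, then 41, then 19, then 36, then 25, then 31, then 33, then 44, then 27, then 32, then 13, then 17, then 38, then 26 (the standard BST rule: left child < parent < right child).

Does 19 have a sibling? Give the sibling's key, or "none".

Insert 20: tree is empty, so 20 becomes the root.
Insert 41: 41 > 20 → go right. Place as right child of 20.
Insert 19: 19 < 20 → go left. Place as left child of 20.
Insert 36: 36 > 20 → go right; 36 < 41 → go left. Place as left child of 41.
Insert 25: 25 > 20 → go right; 25 < 41 → go left; 25 < 36 → go left. Place as left child of 36.
Insert 31: 31 > 20 → go right; 31 < 41 → go left; 31 < 36 → go left; 31 > 25 → go right. Place as right child of 25.
Insert 33: 33 > 20 → go right; 33 < 41 → go left; 33 < 36 → go left; 33 > 25 → go right; 33 > 31 → go right. Place as right child of 31.
Insert 44: 44 > 20 → go right; 44 > 41 → go right. Place as right child of 41.
Insert 27: 27 > 20 → go right; 27 < 41 → go left; 27 < 36 → go left; 27 > 25 → go right; 27 < 31 → go left. Place as left child of 31.
Insert 32: 32 > 20 → go right; 32 < 41 → go left; 32 < 36 → go left; 32 > 25 → go right; 32 > 31 → go right; 32 < 33 → go left. Place as left child of 33.
Insert 13: 13 < 20 → go left; 13 < 19 → go left. Place as left child of 19.
Insert 17: 17 < 20 → go left; 17 < 19 → go left; 17 > 13 → go right. Place as right child of 13.
Insert 38: 38 > 20 → go right; 38 < 41 → go left; 38 > 36 → go right. Place as right child of 36.
Insert 26: 26 > 20 → go right; 26 < 41 → go left; 26 < 36 → go left; 26 > 25 → go right; 26 < 31 → go left; 26 < 27 → go left. Place as left child of 27.

19's parent is 20; the other child of 20 is 41.

41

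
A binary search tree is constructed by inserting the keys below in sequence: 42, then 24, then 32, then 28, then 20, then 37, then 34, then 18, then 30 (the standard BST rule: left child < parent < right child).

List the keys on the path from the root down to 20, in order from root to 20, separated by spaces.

42: root
24: left child of 42 (depth 1)
32: right child of 24 (depth 2)
28: left child of 32 (depth 3)
20: left child of 24 (depth 2)
37: right child of 32 (depth 3)
34: left child of 37 (depth 4)
18: left child of 20 (depth 3)
30: right child of 28 (depth 4)

42 24 20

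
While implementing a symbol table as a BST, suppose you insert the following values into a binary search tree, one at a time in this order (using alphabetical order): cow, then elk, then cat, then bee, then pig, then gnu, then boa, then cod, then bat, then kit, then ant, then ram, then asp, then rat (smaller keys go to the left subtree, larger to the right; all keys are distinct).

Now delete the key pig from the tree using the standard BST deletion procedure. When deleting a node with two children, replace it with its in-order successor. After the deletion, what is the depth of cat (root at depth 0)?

1

cow: root
elk: right child of cow (depth 1)
cat: left child of cow (depth 1)
bee: left child of cat (depth 2)
pig: right child of elk (depth 2)
gnu: left child of pig (depth 3)
boa: right child of bee (depth 3)
cod: right child of cat (depth 2)
bat: left child of bee (depth 3)
kit: right child of gnu (depth 4)
ant: left child of bat (depth 4)
ram: right child of pig (depth 3)
asp: right child of ant (depth 5)
rat: right child of ram (depth 4)

Delete pig (two children — replace with in-order successor).
After deletion, path to cat: cow → cat.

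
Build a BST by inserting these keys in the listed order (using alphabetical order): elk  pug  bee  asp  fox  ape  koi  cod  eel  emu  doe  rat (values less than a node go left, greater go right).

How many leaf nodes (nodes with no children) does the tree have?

Insert elk: tree is empty, so elk becomes the root.
Insert pug: pug > elk → go right. Place as right child of elk.
Insert bee: bee < elk → go left. Place as left child of elk.
Insert asp: asp < elk → go left; asp < bee → go left. Place as left child of bee.
Insert fox: fox > elk → go right; fox < pug → go left. Place as left child of pug.
Insert ape: ape < elk → go left; ape < bee → go left; ape < asp → go left. Place as left child of asp.
Insert koi: koi > elk → go right; koi < pug → go left; koi > fox → go right. Place as right child of fox.
Insert cod: cod < elk → go left; cod > bee → go right. Place as right child of bee.
Insert eel: eel < elk → go left; eel > bee → go right; eel > cod → go right. Place as right child of cod.
Insert emu: emu > elk → go right; emu < pug → go left; emu < fox → go left. Place as left child of fox.
Insert doe: doe < elk → go left; doe > bee → go right; doe > cod → go right; doe < eel → go left. Place as left child of eel.
Insert rat: rat > elk → go right; rat > pug → go right. Place as right child of pug.

Leaves: ape, doe, emu, koi, rat — 5 in total.

5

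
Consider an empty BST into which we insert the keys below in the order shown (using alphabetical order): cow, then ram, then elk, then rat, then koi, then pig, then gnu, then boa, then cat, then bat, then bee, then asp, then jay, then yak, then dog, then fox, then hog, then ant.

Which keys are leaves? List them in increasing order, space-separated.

cow: root
ram: right child of cow (depth 1)
elk: left child of ram (depth 2)
rat: right child of ram (depth 2)
koi: right child of elk (depth 3)
pig: right child of koi (depth 4)
gnu: left child of koi (depth 4)
boa: left child of cow (depth 1)
cat: right child of boa (depth 2)
bat: left child of boa (depth 2)
bee: right child of bat (depth 3)
asp: left child of bat (depth 3)
jay: right child of gnu (depth 5)
yak: right child of rat (depth 3)
dog: left child of elk (depth 3)
fox: left child of gnu (depth 5)
hog: left child of jay (depth 6)
ant: left child of asp (depth 4)

ant bee cat dog fox hog pig yak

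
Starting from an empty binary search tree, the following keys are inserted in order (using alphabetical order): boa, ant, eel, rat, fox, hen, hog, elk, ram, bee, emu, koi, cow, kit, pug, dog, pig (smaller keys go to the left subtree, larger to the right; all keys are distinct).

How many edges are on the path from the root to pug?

8

Insert boa: tree is empty, so boa becomes the root.
Insert ant: ant < boa → go left. Place as left child of boa.
Insert eel: eel > boa → go right. Place as right child of boa.
Insert rat: rat > boa → go right; rat > eel → go right. Place as right child of eel.
Insert fox: fox > boa → go right; fox > eel → go right; fox < rat → go left. Place as left child of rat.
Insert hen: hen > boa → go right; hen > eel → go right; hen < rat → go left; hen > fox → go right. Place as right child of fox.
Insert hog: hog > boa → go right; hog > eel → go right; hog < rat → go left; hog > fox → go right; hog > hen → go right. Place as right child of hen.
Insert elk: elk > boa → go right; elk > eel → go right; elk < rat → go left; elk < fox → go left. Place as left child of fox.
Insert ram: ram > boa → go right; ram > eel → go right; ram < rat → go left; ram > fox → go right; ram > hen → go right; ram > hog → go right. Place as right child of hog.
Insert bee: bee < boa → go left; bee > ant → go right. Place as right child of ant.
Insert emu: emu > boa → go right; emu > eel → go right; emu < rat → go left; emu < fox → go left; emu > elk → go right. Place as right child of elk.
Insert koi: koi > boa → go right; koi > eel → go right; koi < rat → go left; koi > fox → go right; koi > hen → go right; koi > hog → go right; koi < ram → go left. Place as left child of ram.
Insert cow: cow > boa → go right; cow < eel → go left. Place as left child of eel.
Insert kit: kit > boa → go right; kit > eel → go right; kit < rat → go left; kit > fox → go right; kit > hen → go right; kit > hog → go right; kit < ram → go left; kit < koi → go left. Place as left child of koi.
Insert pug: pug > boa → go right; pug > eel → go right; pug < rat → go left; pug > fox → go right; pug > hen → go right; pug > hog → go right; pug < ram → go left; pug > koi → go right. Place as right child of koi.
Insert dog: dog > boa → go right; dog < eel → go left; dog > cow → go right. Place as right child of cow.
Insert pig: pig > boa → go right; pig > eel → go right; pig < rat → go left; pig > fox → go right; pig > hen → go right; pig > hog → go right; pig < ram → go left; pig > koi → go right; pig < pug → go left. Place as left child of pug.

Path to pug: boa → eel → rat → fox → hen → hog → ram → koi → pug, which is 8 edges.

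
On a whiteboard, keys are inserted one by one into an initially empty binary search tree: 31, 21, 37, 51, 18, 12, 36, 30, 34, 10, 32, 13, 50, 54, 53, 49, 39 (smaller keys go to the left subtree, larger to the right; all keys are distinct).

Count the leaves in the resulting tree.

31: root
21: left child of 31 (depth 1)
37: right child of 31 (depth 1)
51: right child of 37 (depth 2)
18: left child of 21 (depth 2)
12: left child of 18 (depth 3)
36: left child of 37 (depth 2)
30: right child of 21 (depth 2)
34: left child of 36 (depth 3)
10: left child of 12 (depth 4)
32: left child of 34 (depth 4)
13: right child of 12 (depth 4)
50: left child of 51 (depth 3)
54: right child of 51 (depth 3)
53: left child of 54 (depth 4)
49: left child of 50 (depth 4)
39: left child of 49 (depth 5)

Leaves: 10, 13, 30, 32, 39, 53 — 6 in total.

6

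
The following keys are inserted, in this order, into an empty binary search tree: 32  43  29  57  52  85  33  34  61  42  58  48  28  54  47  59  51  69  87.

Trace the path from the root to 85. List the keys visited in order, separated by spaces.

32: root
43: right child of 32 (depth 1)
29: left child of 32 (depth 1)
57: right child of 43 (depth 2)
52: left child of 57 (depth 3)
85: right child of 57 (depth 3)
33: left child of 43 (depth 2)
34: right child of 33 (depth 3)
61: left child of 85 (depth 4)
42: right child of 34 (depth 4)
58: left child of 61 (depth 5)
48: left child of 52 (depth 4)
28: left child of 29 (depth 2)
54: right child of 52 (depth 4)
47: left child of 48 (depth 5)
59: right child of 58 (depth 6)
51: right child of 48 (depth 5)
69: right child of 61 (depth 5)
87: right child of 85 (depth 4)

32 43 57 85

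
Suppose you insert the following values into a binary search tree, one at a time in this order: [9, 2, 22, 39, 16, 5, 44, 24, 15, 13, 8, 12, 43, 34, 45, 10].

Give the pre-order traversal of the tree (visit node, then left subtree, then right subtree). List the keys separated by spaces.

9 2 5 8 22 16 15 13 12 10 39 24 34 44 43 45

Resulting structure (node: left, right):
  9: L=2, R=22
  2: L=–, R=5
  22: L=16, R=39
  39: L=24, R=44
  16: L=15, R=–
  5: L=–, R=8
  44: L=43, R=45
  24: L=–, R=34
  15: L=13, R=–
  13: L=12, R=–
  8: L=–, R=–
  12: L=10, R=–
  43: L=–, R=–
  34: L=–, R=–
  45: L=–, R=–
  10: L=–, R=–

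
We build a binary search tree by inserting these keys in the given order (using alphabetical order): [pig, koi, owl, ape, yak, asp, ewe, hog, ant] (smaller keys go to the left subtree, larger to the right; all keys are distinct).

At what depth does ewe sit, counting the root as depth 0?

4

Insert pig: tree is empty, so pig becomes the root.
Insert koi: koi < pig → go left. Place as left child of pig.
Insert owl: owl < pig → go left; owl > koi → go right. Place as right child of koi.
Insert ape: ape < pig → go left; ape < koi → go left. Place as left child of koi.
Insert yak: yak > pig → go right. Place as right child of pig.
Insert asp: asp < pig → go left; asp < koi → go left; asp > ape → go right. Place as right child of ape.
Insert ewe: ewe < pig → go left; ewe < koi → go left; ewe > ape → go right; ewe > asp → go right. Place as right child of asp.
Insert hog: hog < pig → go left; hog < koi → go left; hog > ape → go right; hog > asp → go right; hog > ewe → go right. Place as right child of ewe.
Insert ant: ant < pig → go left; ant < koi → go left; ant < ape → go left. Place as left child of ape.

Path to ewe: pig → koi → ape → asp → ewe, which is 4 edges.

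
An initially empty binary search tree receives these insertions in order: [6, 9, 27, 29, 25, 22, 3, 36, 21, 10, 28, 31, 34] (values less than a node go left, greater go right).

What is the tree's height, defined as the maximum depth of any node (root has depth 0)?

6: root
9: right child of 6 (depth 1)
27: right child of 9 (depth 2)
29: right child of 27 (depth 3)
25: left child of 27 (depth 3)
22: left child of 25 (depth 4)
3: left child of 6 (depth 1)
36: right child of 29 (depth 4)
21: left child of 22 (depth 5)
10: left child of 21 (depth 6)
28: left child of 29 (depth 4)
31: left child of 36 (depth 5)
34: right child of 31 (depth 6)

The deepest node is 10 at depth 6.

6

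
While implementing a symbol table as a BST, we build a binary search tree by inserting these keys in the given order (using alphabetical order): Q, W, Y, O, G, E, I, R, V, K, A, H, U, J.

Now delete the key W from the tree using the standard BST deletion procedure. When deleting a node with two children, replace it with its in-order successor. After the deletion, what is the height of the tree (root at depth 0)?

Insert Q: tree is empty, so Q becomes the root.
Insert W: W > Q → go right. Place as right child of Q.
Insert Y: Y > Q → go right; Y > W → go right. Place as right child of W.
Insert O: O < Q → go left. Place as left child of Q.
Insert G: G < Q → go left; G < O → go left. Place as left child of O.
Insert E: E < Q → go left; E < O → go left; E < G → go left. Place as left child of G.
Insert I: I < Q → go left; I < O → go left; I > G → go right. Place as right child of G.
Insert R: R > Q → go right; R < W → go left. Place as left child of W.
Insert V: V > Q → go right; V < W → go left; V > R → go right. Place as right child of R.
Insert K: K < Q → go left; K < O → go left; K > G → go right; K > I → go right. Place as right child of I.
Insert A: A < Q → go left; A < O → go left; A < G → go left; A < E → go left. Place as left child of E.
Insert H: H < Q → go left; H < O → go left; H > G → go right; H < I → go left. Place as left child of I.
Insert U: U > Q → go right; U < W → go left; U > R → go right; U < V → go left. Place as left child of V.
Insert J: J < Q → go left; J < O → go left; J > G → go right; J > I → go right; J < K → go left. Place as left child of K.

Delete W (two children — replace with in-order successor).
After deletion, deepest node is J at depth 5.

5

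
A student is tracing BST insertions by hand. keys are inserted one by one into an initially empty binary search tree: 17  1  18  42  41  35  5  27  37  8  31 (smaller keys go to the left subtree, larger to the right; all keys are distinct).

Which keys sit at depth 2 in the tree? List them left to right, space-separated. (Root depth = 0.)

Resulting structure (node: left, right):
  17: L=1, R=18
  1: L=–, R=5
  18: L=–, R=42
  42: L=41, R=–
  41: L=35, R=–
  35: L=27, R=37
  5: L=–, R=8
  27: L=–, R=31
  37: L=–, R=–
  8: L=–, R=–
  31: L=–, R=–

5 42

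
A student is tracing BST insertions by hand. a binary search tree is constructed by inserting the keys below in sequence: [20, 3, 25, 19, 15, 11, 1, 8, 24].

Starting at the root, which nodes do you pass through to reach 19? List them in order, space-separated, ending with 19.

20 3 19

20: root
3: left child of 20 (depth 1)
25: right child of 20 (depth 1)
19: right child of 3 (depth 2)
15: left child of 19 (depth 3)
11: left child of 15 (depth 4)
1: left child of 3 (depth 2)
8: left child of 11 (depth 5)
24: left child of 25 (depth 2)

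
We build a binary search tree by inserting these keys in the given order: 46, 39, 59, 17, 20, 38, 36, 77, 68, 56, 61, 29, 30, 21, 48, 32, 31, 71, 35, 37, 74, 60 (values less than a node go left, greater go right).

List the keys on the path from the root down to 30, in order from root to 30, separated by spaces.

Resulting structure (node: left, right):
  46: L=39, R=59
  39: L=17, R=–
  59: L=56, R=77
  17: L=–, R=20
  20: L=–, R=38
  38: L=36, R=–
  36: L=29, R=37
  77: L=68, R=–
  68: L=61, R=71
  56: L=48, R=–
  61: L=60, R=–
  29: L=21, R=30
  30: L=–, R=32
  21: L=–, R=–
  48: L=–, R=–
  32: L=31, R=35
  31: L=–, R=–
  71: L=–, R=74
  35: L=–, R=–
  37: L=–, R=–
  74: L=–, R=–
  60: L=–, R=–

46 39 17 20 38 36 29 30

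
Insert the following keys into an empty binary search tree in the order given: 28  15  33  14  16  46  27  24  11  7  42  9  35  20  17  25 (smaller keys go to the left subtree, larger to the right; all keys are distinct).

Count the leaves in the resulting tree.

4

Insert 28: tree is empty, so 28 becomes the root.
Insert 15: 15 < 28 → go left. Place as left child of 28.
Insert 33: 33 > 28 → go right. Place as right child of 28.
Insert 14: 14 < 28 → go left; 14 < 15 → go left. Place as left child of 15.
Insert 16: 16 < 28 → go left; 16 > 15 → go right. Place as right child of 15.
Insert 46: 46 > 28 → go right; 46 > 33 → go right. Place as right child of 33.
Insert 27: 27 < 28 → go left; 27 > 15 → go right; 27 > 16 → go right. Place as right child of 16.
Insert 24: 24 < 28 → go left; 24 > 15 → go right; 24 > 16 → go right; 24 < 27 → go left. Place as left child of 27.
Insert 11: 11 < 28 → go left; 11 < 15 → go left; 11 < 14 → go left. Place as left child of 14.
Insert 7: 7 < 28 → go left; 7 < 15 → go left; 7 < 14 → go left; 7 < 11 → go left. Place as left child of 11.
Insert 42: 42 > 28 → go right; 42 > 33 → go right; 42 < 46 → go left. Place as left child of 46.
Insert 9: 9 < 28 → go left; 9 < 15 → go left; 9 < 14 → go left; 9 < 11 → go left; 9 > 7 → go right. Place as right child of 7.
Insert 35: 35 > 28 → go right; 35 > 33 → go right; 35 < 46 → go left; 35 < 42 → go left. Place as left child of 42.
Insert 20: 20 < 28 → go left; 20 > 15 → go right; 20 > 16 → go right; 20 < 27 → go left; 20 < 24 → go left. Place as left child of 24.
Insert 17: 17 < 28 → go left; 17 > 15 → go right; 17 > 16 → go right; 17 < 27 → go left; 17 < 24 → go left; 17 < 20 → go left. Place as left child of 20.
Insert 25: 25 < 28 → go left; 25 > 15 → go right; 25 > 16 → go right; 25 < 27 → go left; 25 > 24 → go right. Place as right child of 24.

Leaves: 9, 17, 25, 35 — 4 in total.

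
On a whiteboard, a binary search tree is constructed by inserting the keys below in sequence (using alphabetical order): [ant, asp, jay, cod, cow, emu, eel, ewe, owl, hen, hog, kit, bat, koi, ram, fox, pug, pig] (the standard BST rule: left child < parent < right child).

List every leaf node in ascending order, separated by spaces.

ant: root
asp: right child of ant (depth 1)
jay: right child of asp (depth 2)
cod: left child of jay (depth 3)
cow: right child of cod (depth 4)
emu: right child of cow (depth 5)
eel: left child of emu (depth 6)
ewe: right child of emu (depth 6)
owl: right child of jay (depth 3)
hen: right child of ewe (depth 7)
hog: right child of hen (depth 8)
kit: left child of owl (depth 4)
bat: left child of cod (depth 4)
koi: right child of kit (depth 5)
ram: right child of owl (depth 4)
fox: left child of hen (depth 8)
pug: left child of ram (depth 5)
pig: left child of pug (depth 6)

bat eel fox hog koi pig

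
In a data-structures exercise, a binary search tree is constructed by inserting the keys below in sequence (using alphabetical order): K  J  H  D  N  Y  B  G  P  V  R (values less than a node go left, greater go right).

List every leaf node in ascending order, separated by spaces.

B G R

Insert K: tree is empty, so K becomes the root.
Insert J: J < K → go left. Place as left child of K.
Insert H: H < K → go left; H < J → go left. Place as left child of J.
Insert D: D < K → go left; D < J → go left; D < H → go left. Place as left child of H.
Insert N: N > K → go right. Place as right child of K.
Insert Y: Y > K → go right; Y > N → go right. Place as right child of N.
Insert B: B < K → go left; B < J → go left; B < H → go left; B < D → go left. Place as left child of D.
Insert G: G < K → go left; G < J → go left; G < H → go left; G > D → go right. Place as right child of D.
Insert P: P > K → go right; P > N → go right; P < Y → go left. Place as left child of Y.
Insert V: V > K → go right; V > N → go right; V < Y → go left; V > P → go right. Place as right child of P.
Insert R: R > K → go right; R > N → go right; R < Y → go left; R > P → go right; R < V → go left. Place as left child of V.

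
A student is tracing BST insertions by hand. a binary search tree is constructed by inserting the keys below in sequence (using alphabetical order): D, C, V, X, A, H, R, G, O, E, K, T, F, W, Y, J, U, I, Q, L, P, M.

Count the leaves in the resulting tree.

Insert D: tree is empty, so D becomes the root.
Insert C: C < D → go left. Place as left child of D.
Insert V: V > D → go right. Place as right child of D.
Insert X: X > D → go right; X > V → go right. Place as right child of V.
Insert A: A < D → go left; A < C → go left. Place as left child of C.
Insert H: H > D → go right; H < V → go left. Place as left child of V.
Insert R: R > D → go right; R < V → go left; R > H → go right. Place as right child of H.
Insert G: G > D → go right; G < V → go left; G < H → go left. Place as left child of H.
Insert O: O > D → go right; O < V → go left; O > H → go right; O < R → go left. Place as left child of R.
Insert E: E > D → go right; E < V → go left; E < H → go left; E < G → go left. Place as left child of G.
Insert K: K > D → go right; K < V → go left; K > H → go right; K < R → go left; K < O → go left. Place as left child of O.
Insert T: T > D → go right; T < V → go left; T > H → go right; T > R → go right. Place as right child of R.
Insert F: F > D → go right; F < V → go left; F < H → go left; F < G → go left; F > E → go right. Place as right child of E.
Insert W: W > D → go right; W > V → go right; W < X → go left. Place as left child of X.
Insert Y: Y > D → go right; Y > V → go right; Y > X → go right. Place as right child of X.
Insert J: J > D → go right; J < V → go left; J > H → go right; J < R → go left; J < O → go left; J < K → go left. Place as left child of K.
Insert U: U > D → go right; U < V → go left; U > H → go right; U > R → go right; U > T → go right. Place as right child of T.
Insert I: I > D → go right; I < V → go left; I > H → go right; I < R → go left; I < O → go left; I < K → go left; I < J → go left. Place as left child of J.
Insert Q: Q > D → go right; Q < V → go left; Q > H → go right; Q < R → go left; Q > O → go right. Place as right child of O.
Insert L: L > D → go right; L < V → go left; L > H → go right; L < R → go left; L < O → go left; L > K → go right. Place as right child of K.
Insert P: P > D → go right; P < V → go left; P > H → go right; P < R → go left; P > O → go right; P < Q → go left. Place as left child of Q.
Insert M: M > D → go right; M < V → go left; M > H → go right; M < R → go left; M < O → go left; M > K → go right; M > L → go right. Place as right child of L.

Leaves: A, F, I, M, P, U, W, Y — 8 in total.

8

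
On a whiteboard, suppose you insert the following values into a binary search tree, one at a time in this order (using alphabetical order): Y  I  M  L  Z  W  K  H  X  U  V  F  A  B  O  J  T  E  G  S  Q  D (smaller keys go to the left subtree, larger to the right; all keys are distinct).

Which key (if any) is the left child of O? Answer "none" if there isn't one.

none

Insert Y: tree is empty, so Y becomes the root.
Insert I: I < Y → go left. Place as left child of Y.
Insert M: M < Y → go left; M > I → go right. Place as right child of I.
Insert L: L < Y → go left; L > I → go right; L < M → go left. Place as left child of M.
Insert Z: Z > Y → go right. Place as right child of Y.
Insert W: W < Y → go left; W > I → go right; W > M → go right. Place as right child of M.
Insert K: K < Y → go left; K > I → go right; K < M → go left; K < L → go left. Place as left child of L.
Insert H: H < Y → go left; H < I → go left. Place as left child of I.
Insert X: X < Y → go left; X > I → go right; X > M → go right; X > W → go right. Place as right child of W.
Insert U: U < Y → go left; U > I → go right; U > M → go right; U < W → go left. Place as left child of W.
Insert V: V < Y → go left; V > I → go right; V > M → go right; V < W → go left; V > U → go right. Place as right child of U.
Insert F: F < Y → go left; F < I → go left; F < H → go left. Place as left child of H.
Insert A: A < Y → go left; A < I → go left; A < H → go left; A < F → go left. Place as left child of F.
Insert B: B < Y → go left; B < I → go left; B < H → go left; B < F → go left; B > A → go right. Place as right child of A.
Insert O: O < Y → go left; O > I → go right; O > M → go right; O < W → go left; O < U → go left. Place as left child of U.
Insert J: J < Y → go left; J > I → go right; J < M → go left; J < L → go left; J < K → go left. Place as left child of K.
Insert T: T < Y → go left; T > I → go right; T > M → go right; T < W → go left; T < U → go left; T > O → go right. Place as right child of O.
Insert E: E < Y → go left; E < I → go left; E < H → go left; E < F → go left; E > A → go right; E > B → go right. Place as right child of B.
Insert G: G < Y → go left; G < I → go left; G < H → go left; G > F → go right. Place as right child of F.
Insert S: S < Y → go left; S > I → go right; S > M → go right; S < W → go left; S < U → go left; S > O → go right; S < T → go left. Place as left child of T.
Insert Q: Q < Y → go left; Q > I → go right; Q > M → go right; Q < W → go left; Q < U → go left; Q > O → go right; Q < T → go left; Q < S → go left. Place as left child of S.
Insert D: D < Y → go left; D < I → go left; D < H → go left; D < F → go left; D > A → go right; D > B → go right; D < E → go left. Place as left child of E.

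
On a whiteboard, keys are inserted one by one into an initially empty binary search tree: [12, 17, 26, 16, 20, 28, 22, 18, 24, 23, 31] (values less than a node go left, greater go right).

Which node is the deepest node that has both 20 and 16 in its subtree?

Resulting structure (node: left, right):
  12: L=–, R=17
  17: L=16, R=26
  26: L=20, R=28
  16: L=–, R=–
  20: L=18, R=22
  28: L=–, R=31
  22: L=–, R=24
  18: L=–, R=–
  24: L=23, R=–
  23: L=–, R=–
  31: L=–, R=–

Path to 20: 12 → 17 → 26 → 20
Path to 16: 12 → 17 → 16
The paths share a prefix ending at 17, then split left and right.

17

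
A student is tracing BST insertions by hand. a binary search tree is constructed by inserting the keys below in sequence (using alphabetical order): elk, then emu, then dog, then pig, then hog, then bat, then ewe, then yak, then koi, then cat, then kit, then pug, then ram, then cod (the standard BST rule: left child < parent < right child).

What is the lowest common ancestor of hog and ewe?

elk: root
emu: right child of elk (depth 1)
dog: left child of elk (depth 1)
pig: right child of emu (depth 2)
hog: left child of pig (depth 3)
bat: left child of dog (depth 2)
ewe: left child of hog (depth 4)
yak: right child of pig (depth 3)
koi: right child of hog (depth 4)
cat: right child of bat (depth 3)
kit: left child of koi (depth 5)
pug: left child of yak (depth 4)
ram: right child of pug (depth 5)
cod: right child of cat (depth 4)

Path to hog: elk → emu → pig → hog
Path to ewe: elk → emu → pig → hog → ewe
hog lies on both paths and is an ancestor of the other node.

hog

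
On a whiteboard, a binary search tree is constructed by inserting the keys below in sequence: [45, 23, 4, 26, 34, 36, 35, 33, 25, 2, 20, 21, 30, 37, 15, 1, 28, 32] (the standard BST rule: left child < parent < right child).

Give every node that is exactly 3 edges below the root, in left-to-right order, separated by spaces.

2 20 25 34

45: root
23: left child of 45 (depth 1)
4: left child of 23 (depth 2)
26: right child of 23 (depth 2)
34: right child of 26 (depth 3)
36: right child of 34 (depth 4)
35: left child of 36 (depth 5)
33: left child of 34 (depth 4)
25: left child of 26 (depth 3)
2: left child of 4 (depth 3)
20: right child of 4 (depth 3)
21: right child of 20 (depth 4)
30: left child of 33 (depth 5)
37: right child of 36 (depth 5)
15: left child of 20 (depth 4)
1: left child of 2 (depth 4)
28: left child of 30 (depth 6)
32: right child of 30 (depth 6)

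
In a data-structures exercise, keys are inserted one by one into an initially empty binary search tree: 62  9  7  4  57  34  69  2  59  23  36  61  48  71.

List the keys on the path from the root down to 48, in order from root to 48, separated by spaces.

62 9 57 34 36 48

Insert 62: tree is empty, so 62 becomes the root.
Insert 9: 9 < 62 → go left. Place as left child of 62.
Insert 7: 7 < 62 → go left; 7 < 9 → go left. Place as left child of 9.
Insert 4: 4 < 62 → go left; 4 < 9 → go left; 4 < 7 → go left. Place as left child of 7.
Insert 57: 57 < 62 → go left; 57 > 9 → go right. Place as right child of 9.
Insert 34: 34 < 62 → go left; 34 > 9 → go right; 34 < 57 → go left. Place as left child of 57.
Insert 69: 69 > 62 → go right. Place as right child of 62.
Insert 2: 2 < 62 → go left; 2 < 9 → go left; 2 < 7 → go left; 2 < 4 → go left. Place as left child of 4.
Insert 59: 59 < 62 → go left; 59 > 9 → go right; 59 > 57 → go right. Place as right child of 57.
Insert 23: 23 < 62 → go left; 23 > 9 → go right; 23 < 57 → go left; 23 < 34 → go left. Place as left child of 34.
Insert 36: 36 < 62 → go left; 36 > 9 → go right; 36 < 57 → go left; 36 > 34 → go right. Place as right child of 34.
Insert 61: 61 < 62 → go left; 61 > 9 → go right; 61 > 57 → go right; 61 > 59 → go right. Place as right child of 59.
Insert 48: 48 < 62 → go left; 48 > 9 → go right; 48 < 57 → go left; 48 > 34 → go right; 48 > 36 → go right. Place as right child of 36.
Insert 71: 71 > 62 → go right; 71 > 69 → go right. Place as right child of 69.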